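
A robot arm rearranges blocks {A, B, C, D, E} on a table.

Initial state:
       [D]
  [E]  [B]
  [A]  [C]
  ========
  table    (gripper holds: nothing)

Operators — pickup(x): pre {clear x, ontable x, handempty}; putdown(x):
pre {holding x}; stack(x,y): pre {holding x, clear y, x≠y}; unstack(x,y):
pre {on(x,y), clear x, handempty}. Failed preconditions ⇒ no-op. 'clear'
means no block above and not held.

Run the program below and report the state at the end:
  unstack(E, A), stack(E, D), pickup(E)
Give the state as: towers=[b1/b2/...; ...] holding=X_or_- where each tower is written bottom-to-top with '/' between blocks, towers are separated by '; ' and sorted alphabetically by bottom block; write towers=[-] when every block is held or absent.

step 1 (unstack(E, A)): towers=[A; C/B/D] holding=E
step 2 (stack(E, D)): towers=[A; C/B/D/E] holding=-
step 3 (pickup(E)) [no-op]: towers=[A; C/B/D/E] holding=-

towers=[A; C/B/D/E] holding=-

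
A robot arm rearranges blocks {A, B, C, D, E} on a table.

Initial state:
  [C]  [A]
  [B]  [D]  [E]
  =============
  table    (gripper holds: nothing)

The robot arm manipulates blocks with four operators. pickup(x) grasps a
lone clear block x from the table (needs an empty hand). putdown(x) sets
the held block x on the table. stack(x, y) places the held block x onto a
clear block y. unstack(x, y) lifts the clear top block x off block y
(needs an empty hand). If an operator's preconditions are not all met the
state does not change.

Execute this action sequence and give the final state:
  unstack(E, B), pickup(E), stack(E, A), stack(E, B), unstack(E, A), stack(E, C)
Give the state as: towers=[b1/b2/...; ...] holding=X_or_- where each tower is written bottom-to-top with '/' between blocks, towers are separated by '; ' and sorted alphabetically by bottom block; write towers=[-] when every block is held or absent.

towers=[B/C/E; D/A] holding=-

step 1 (unstack(E, B)) [no-op]: towers=[B/C; D/A; E] holding=-
step 2 (pickup(E)): towers=[B/C; D/A] holding=E
step 3 (stack(E, A)): towers=[B/C; D/A/E] holding=-
step 4 (stack(E, B)) [no-op]: towers=[B/C; D/A/E] holding=-
step 5 (unstack(E, A)): towers=[B/C; D/A] holding=E
step 6 (stack(E, C)): towers=[B/C/E; D/A] holding=-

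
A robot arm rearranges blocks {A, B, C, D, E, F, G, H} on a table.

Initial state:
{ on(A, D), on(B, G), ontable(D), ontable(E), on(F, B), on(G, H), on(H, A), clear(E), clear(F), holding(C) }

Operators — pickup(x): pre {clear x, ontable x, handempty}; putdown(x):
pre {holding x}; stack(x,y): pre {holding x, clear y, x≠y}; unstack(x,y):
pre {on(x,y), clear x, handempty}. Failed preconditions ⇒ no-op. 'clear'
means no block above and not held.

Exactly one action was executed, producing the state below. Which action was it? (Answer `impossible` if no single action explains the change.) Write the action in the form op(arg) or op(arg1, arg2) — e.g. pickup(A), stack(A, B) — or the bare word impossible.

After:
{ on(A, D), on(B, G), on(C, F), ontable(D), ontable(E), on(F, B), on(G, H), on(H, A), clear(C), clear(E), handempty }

target: towers=[D/A/H/G/B/F/C; E] holding=-
        putdown(C) → towers=[C; D/A/H/G/B/F; E] holding=-
       stack(C, E) → towers=[D/A/H/G/B/F; E/C] holding=-
       stack(C, F) → towers=[D/A/H/G/B/F/C; E] holding=-  ← match

stack(C, F)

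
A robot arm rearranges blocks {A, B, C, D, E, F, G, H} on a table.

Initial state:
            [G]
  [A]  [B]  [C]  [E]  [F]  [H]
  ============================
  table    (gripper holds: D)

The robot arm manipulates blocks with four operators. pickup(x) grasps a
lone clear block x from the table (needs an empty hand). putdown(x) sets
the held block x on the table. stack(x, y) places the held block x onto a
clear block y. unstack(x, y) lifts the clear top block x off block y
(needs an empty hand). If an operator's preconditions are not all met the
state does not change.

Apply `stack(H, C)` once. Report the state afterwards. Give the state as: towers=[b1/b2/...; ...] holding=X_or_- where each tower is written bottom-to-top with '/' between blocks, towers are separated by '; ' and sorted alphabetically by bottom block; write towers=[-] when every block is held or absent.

before: towers=[A; B; C/G; E; F; H] holding=D
pre[stack(H, C)]: holding(H) no, clear(C) no, H≠C yes
holding(H), clear(C) unmet → stack(H, C) is a no-op
after:  towers=[A; B; C/G; E; F; H] holding=D

towers=[A; B; C/G; E; F; H] holding=D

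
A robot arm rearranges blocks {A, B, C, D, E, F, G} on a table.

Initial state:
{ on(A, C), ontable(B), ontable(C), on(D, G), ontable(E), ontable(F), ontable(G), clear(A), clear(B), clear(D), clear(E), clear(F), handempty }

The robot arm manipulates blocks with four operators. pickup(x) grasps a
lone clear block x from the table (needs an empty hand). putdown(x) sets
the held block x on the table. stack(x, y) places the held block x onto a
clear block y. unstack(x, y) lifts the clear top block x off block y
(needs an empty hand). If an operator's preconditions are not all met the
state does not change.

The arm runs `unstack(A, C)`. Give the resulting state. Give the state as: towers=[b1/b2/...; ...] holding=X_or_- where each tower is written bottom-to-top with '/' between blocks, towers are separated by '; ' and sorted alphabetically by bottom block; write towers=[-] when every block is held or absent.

towers=[B; C; E; F; G/D] holding=A

before: towers=[B; C/A; E; F; G/D] holding=-
pre[unstack(A, C)]: on(A,C) ✓, clear(A) ✓, handempty ✓
all met → apply unstack(A, C)
after:  towers=[B; C; E; F; G/D] holding=A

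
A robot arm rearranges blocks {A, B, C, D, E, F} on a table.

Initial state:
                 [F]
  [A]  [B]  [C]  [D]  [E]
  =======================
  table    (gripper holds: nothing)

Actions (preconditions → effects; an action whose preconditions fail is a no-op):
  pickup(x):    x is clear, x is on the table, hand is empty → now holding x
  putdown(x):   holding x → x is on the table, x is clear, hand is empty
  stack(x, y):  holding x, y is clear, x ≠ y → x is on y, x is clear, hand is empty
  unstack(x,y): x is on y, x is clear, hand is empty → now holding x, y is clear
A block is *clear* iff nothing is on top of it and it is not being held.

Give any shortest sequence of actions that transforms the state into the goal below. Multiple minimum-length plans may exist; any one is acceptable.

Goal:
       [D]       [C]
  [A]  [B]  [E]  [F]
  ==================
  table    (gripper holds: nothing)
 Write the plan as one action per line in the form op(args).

step 1 (unstack(F, D)): towers=[A; B; C; D; E] holding=F
step 2 (putdown(F)): towers=[A; B; C; D; E; F] holding=-
step 3 (pickup(D)): towers=[A; B; C; E; F] holding=D
step 4 (stack(D, B)): towers=[A; B/D; C; E; F] holding=-
step 5 (pickup(C)): towers=[A; B/D; E; F] holding=C
step 6 (stack(C, F)): towers=[A; B/D; E; F/C] holding=-
goal check: towers=[A; B/D; E; F/C] holding=- — reached (length 6, optimal by BFS)

unstack(F, D)
putdown(F)
pickup(D)
stack(D, B)
pickup(C)
stack(C, F)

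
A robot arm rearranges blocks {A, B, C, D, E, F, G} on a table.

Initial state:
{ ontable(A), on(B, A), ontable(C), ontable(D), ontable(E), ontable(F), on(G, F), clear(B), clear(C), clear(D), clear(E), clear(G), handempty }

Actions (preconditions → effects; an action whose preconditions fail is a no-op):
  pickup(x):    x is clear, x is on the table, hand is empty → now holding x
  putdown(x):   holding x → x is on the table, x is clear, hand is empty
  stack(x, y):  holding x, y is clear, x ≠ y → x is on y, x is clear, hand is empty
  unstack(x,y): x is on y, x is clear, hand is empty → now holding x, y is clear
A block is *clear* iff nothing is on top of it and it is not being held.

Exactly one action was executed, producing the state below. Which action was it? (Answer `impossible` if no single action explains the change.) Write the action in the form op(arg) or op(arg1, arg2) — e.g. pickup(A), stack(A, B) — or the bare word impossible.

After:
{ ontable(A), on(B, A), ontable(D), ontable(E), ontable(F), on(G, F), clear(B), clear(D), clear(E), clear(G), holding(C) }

target: towers=[A/B; D; E; F/G] holding=C
     unstack(B, A) → towers=[A; C; D; E; F/G] holding=B
     unstack(G, F) → towers=[A/B; C; D; E; F] holding=G
         pickup(D) → towers=[A/B; C; E; F/G] holding=D
         pickup(E) → towers=[A/B; C; D; F/G] holding=E
         pickup(C) → towers=[A/B; D; E; F/G] holding=C  ← match

pickup(C)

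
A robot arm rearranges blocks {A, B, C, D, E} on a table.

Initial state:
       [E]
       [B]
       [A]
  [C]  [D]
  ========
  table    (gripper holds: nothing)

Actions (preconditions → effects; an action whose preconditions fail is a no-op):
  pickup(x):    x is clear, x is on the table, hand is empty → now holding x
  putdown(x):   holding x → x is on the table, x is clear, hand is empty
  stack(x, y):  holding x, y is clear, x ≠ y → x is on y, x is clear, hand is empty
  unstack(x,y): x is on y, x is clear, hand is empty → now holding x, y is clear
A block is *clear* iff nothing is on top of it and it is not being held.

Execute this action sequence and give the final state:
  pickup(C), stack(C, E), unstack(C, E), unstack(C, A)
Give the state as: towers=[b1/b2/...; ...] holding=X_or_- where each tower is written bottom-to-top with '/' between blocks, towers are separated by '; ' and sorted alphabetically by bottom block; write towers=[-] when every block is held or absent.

step 1 (pickup(C)): towers=[D/A/B/E] holding=C
step 2 (stack(C, E)): towers=[D/A/B/E/C] holding=-
step 3 (unstack(C, E)): towers=[D/A/B/E] holding=C
step 4 (unstack(C, A)) [no-op]: towers=[D/A/B/E] holding=C

towers=[D/A/B/E] holding=C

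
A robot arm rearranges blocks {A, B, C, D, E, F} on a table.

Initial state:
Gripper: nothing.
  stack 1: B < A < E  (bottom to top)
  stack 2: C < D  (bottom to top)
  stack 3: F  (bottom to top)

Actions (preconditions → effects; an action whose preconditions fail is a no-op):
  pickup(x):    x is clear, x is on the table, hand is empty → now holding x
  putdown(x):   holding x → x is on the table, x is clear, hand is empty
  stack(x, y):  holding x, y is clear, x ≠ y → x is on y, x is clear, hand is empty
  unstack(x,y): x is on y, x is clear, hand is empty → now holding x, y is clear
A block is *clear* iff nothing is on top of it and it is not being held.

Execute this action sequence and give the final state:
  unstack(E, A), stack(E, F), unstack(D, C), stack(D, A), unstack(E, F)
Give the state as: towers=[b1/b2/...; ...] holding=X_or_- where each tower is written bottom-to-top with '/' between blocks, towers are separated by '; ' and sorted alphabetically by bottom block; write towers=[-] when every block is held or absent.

towers=[B/A/D; C; F] holding=E

step 1 (unstack(E, A)): towers=[B/A; C/D; F] holding=E
step 2 (stack(E, F)): towers=[B/A; C/D; F/E] holding=-
step 3 (unstack(D, C)): towers=[B/A; C; F/E] holding=D
step 4 (stack(D, A)): towers=[B/A/D; C; F/E] holding=-
step 5 (unstack(E, F)): towers=[B/A/D; C; F] holding=E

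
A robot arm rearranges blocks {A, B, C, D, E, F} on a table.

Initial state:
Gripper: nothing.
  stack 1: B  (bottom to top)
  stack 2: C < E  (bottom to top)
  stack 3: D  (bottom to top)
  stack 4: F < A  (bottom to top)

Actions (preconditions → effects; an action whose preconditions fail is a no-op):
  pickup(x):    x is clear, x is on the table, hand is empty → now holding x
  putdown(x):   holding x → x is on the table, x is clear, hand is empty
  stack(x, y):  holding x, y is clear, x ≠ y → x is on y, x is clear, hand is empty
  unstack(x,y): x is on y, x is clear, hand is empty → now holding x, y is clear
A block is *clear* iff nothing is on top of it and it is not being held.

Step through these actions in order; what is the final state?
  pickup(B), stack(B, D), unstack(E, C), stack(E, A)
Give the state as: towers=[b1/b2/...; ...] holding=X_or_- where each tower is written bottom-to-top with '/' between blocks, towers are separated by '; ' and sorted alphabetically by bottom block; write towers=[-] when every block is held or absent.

towers=[C; D/B; F/A/E] holding=-

step 1 (pickup(B)): towers=[C/E; D; F/A] holding=B
step 2 (stack(B, D)): towers=[C/E; D/B; F/A] holding=-
step 3 (unstack(E, C)): towers=[C; D/B; F/A] holding=E
step 4 (stack(E, A)): towers=[C; D/B; F/A/E] holding=-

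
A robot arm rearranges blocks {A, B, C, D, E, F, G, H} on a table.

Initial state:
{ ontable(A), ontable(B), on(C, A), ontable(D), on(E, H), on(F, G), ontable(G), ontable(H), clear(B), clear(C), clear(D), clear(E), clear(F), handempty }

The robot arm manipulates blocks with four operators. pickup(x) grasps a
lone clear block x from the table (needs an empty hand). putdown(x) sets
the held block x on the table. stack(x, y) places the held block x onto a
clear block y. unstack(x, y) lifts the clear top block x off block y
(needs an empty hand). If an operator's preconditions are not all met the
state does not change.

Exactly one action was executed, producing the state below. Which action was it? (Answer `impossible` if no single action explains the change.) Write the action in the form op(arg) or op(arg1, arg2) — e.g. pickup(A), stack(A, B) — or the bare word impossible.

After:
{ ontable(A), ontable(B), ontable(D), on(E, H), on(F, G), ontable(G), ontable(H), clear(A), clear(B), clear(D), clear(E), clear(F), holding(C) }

target: towers=[A; B; D; G/F; H/E] holding=C
     unstack(E, H) → towers=[A/C; B; D; G/F; H] holding=E
         pickup(B) → towers=[A/C; D; G/F; H/E] holding=B
     unstack(F, G) → towers=[A/C; B; D; G; H/E] holding=F
         pickup(D) → towers=[A/C; B; G/F; H/E] holding=D
     unstack(C, A) → towers=[A; B; D; G/F; H/E] holding=C  ← match

unstack(C, A)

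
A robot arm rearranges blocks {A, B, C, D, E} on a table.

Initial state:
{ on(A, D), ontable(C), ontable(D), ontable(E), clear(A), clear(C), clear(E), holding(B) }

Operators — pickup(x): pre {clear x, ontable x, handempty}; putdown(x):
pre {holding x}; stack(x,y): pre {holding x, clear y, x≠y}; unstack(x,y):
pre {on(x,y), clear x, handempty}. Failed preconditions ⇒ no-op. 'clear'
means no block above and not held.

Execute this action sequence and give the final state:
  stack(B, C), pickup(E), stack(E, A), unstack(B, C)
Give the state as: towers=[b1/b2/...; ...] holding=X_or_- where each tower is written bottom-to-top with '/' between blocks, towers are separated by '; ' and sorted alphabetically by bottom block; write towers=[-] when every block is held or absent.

step 1 (stack(B, C)): towers=[C/B; D/A; E] holding=-
step 2 (pickup(E)): towers=[C/B; D/A] holding=E
step 3 (stack(E, A)): towers=[C/B; D/A/E] holding=-
step 4 (unstack(B, C)): towers=[C; D/A/E] holding=B

towers=[C; D/A/E] holding=B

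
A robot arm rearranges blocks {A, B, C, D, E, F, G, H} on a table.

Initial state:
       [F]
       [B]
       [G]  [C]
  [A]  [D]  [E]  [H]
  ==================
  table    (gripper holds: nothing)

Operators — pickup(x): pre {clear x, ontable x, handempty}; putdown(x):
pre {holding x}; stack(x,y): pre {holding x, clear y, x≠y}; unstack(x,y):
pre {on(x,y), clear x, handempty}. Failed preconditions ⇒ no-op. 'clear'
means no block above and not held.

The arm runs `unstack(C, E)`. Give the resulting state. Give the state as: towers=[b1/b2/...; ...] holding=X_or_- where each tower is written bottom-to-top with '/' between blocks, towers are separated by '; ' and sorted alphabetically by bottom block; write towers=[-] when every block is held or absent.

towers=[A; D/G/B/F; E; H] holding=C

before: towers=[A; D/G/B/F; E/C; H] holding=-
pre[unstack(C, E)]: on(C,E) ✓, clear(C) ✓, handempty ✓
all met → apply unstack(C, E)
after:  towers=[A; D/G/B/F; E; H] holding=C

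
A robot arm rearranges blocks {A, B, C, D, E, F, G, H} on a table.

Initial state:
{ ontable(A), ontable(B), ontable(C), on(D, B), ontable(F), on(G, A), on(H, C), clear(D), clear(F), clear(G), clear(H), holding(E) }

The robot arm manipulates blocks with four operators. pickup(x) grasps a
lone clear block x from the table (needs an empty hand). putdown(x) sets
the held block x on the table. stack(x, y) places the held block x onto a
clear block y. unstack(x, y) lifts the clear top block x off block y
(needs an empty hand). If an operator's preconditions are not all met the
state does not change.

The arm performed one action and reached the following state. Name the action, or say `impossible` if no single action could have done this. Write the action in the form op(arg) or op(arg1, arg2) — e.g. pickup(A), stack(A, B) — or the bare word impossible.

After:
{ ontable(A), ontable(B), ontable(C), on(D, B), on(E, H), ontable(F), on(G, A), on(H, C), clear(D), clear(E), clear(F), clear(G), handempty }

target: towers=[A/G; B/D; C/H/E; F] holding=-
        putdown(E) → towers=[A/G; B/D; C/H; E; F] holding=-
       stack(E, G) → towers=[A/G/E; B/D; C/H; F] holding=-
       stack(E, H) → towers=[A/G; B/D; C/H/E; F] holding=-  ← match
       stack(E, F) → towers=[A/G; B/D; C/H; F/E] holding=-
       stack(E, D) → towers=[A/G; B/D/E; C/H; F] holding=-

stack(E, H)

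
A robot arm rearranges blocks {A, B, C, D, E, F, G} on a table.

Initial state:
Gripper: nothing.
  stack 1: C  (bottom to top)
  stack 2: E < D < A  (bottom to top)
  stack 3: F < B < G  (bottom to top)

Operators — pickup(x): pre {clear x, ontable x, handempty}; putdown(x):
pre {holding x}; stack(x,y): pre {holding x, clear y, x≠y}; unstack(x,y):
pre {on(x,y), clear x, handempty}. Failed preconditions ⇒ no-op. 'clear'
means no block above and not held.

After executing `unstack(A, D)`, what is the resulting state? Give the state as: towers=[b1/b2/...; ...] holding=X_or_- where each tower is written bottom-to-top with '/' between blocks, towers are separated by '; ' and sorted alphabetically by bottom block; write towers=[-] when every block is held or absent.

before: towers=[C; E/D/A; F/B/G] holding=-
pre[unstack(A, D)]: on(A,D) ok, clear(A) ok, handempty ok
all met → apply unstack(A, D)
after:  towers=[C; E/D; F/B/G] holding=A

towers=[C; E/D; F/B/G] holding=A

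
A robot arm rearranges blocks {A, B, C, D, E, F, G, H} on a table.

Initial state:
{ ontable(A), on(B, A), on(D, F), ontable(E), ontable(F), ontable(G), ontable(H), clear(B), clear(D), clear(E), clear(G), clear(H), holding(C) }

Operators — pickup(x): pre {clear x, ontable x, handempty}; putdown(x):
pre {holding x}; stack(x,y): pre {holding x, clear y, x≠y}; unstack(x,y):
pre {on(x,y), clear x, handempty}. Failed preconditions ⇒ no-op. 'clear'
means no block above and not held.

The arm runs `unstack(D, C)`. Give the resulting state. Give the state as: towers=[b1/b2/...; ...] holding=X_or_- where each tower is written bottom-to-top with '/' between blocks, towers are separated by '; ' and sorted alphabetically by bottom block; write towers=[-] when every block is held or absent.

before: towers=[A/B; E; F/D; G; H] holding=C
pre[unstack(D, C)]: on(D,C) fail, clear(D) ok, handempty fail
on(D,C), handempty unmet → unstack(D, C) is a no-op
after:  towers=[A/B; E; F/D; G; H] holding=C

towers=[A/B; E; F/D; G; H] holding=C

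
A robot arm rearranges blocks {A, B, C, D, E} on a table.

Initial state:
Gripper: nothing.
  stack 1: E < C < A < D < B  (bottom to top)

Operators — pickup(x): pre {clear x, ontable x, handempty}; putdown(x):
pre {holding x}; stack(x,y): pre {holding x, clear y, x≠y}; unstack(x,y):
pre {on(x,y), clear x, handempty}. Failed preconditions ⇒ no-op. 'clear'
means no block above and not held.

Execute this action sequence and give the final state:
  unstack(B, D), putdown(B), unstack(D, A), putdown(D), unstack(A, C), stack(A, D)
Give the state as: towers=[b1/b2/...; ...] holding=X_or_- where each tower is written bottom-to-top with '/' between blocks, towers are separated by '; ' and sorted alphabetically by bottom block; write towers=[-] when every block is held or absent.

towers=[B; D/A; E/C] holding=-

step 1 (unstack(B, D)): towers=[E/C/A/D] holding=B
step 2 (putdown(B)): towers=[B; E/C/A/D] holding=-
step 3 (unstack(D, A)): towers=[B; E/C/A] holding=D
step 4 (putdown(D)): towers=[B; D; E/C/A] holding=-
step 5 (unstack(A, C)): towers=[B; D; E/C] holding=A
step 6 (stack(A, D)): towers=[B; D/A; E/C] holding=-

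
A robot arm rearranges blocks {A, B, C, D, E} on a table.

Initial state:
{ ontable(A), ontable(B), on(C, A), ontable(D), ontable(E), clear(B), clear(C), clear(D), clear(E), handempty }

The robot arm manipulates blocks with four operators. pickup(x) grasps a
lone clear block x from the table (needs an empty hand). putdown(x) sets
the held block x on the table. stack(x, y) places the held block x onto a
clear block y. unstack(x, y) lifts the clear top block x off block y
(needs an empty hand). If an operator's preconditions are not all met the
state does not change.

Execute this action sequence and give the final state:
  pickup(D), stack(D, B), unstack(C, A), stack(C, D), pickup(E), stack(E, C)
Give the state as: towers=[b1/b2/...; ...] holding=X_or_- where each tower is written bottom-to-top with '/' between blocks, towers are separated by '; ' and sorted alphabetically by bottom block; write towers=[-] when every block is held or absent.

step 1 (pickup(D)): towers=[A/C; B; E] holding=D
step 2 (stack(D, B)): towers=[A/C; B/D; E] holding=-
step 3 (unstack(C, A)): towers=[A; B/D; E] holding=C
step 4 (stack(C, D)): towers=[A; B/D/C; E] holding=-
step 5 (pickup(E)): towers=[A; B/D/C] holding=E
step 6 (stack(E, C)): towers=[A; B/D/C/E] holding=-

towers=[A; B/D/C/E] holding=-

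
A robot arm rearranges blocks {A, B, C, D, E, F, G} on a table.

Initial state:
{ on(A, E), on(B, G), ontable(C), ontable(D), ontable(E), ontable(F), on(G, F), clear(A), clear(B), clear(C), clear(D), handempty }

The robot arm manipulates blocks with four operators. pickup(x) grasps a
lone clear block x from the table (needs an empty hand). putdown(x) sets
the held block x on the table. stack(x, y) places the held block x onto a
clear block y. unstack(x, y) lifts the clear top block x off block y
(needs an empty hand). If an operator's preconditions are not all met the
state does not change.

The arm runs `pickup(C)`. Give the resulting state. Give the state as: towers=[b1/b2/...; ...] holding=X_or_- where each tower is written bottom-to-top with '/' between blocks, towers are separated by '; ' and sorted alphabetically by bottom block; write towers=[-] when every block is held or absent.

towers=[D; E/A; F/G/B] holding=C

before: towers=[C; D; E/A; F/G/B] holding=-
pre[pickup(C)]: clear(C) yes, ontable(C) yes, handempty yes
all met → apply pickup(C)
after:  towers=[D; E/A; F/G/B] holding=C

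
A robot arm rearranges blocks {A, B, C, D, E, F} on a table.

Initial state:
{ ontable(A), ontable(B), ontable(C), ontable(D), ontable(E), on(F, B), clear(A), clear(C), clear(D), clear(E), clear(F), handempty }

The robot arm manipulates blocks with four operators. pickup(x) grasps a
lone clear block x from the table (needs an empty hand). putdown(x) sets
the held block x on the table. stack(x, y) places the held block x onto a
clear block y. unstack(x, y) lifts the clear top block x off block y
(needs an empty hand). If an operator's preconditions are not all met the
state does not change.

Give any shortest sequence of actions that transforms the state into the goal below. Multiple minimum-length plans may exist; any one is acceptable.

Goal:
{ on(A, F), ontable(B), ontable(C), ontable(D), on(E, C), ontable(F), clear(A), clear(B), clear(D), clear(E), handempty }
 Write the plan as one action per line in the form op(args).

unstack(F, B)
putdown(F)
pickup(A)
stack(A, F)
pickup(E)
stack(E, C)

step 1 (unstack(F, B)): towers=[A; B; C; D; E] holding=F
step 2 (putdown(F)): towers=[A; B; C; D; E; F] holding=-
step 3 (pickup(A)): towers=[B; C; D; E; F] holding=A
step 4 (stack(A, F)): towers=[B; C; D; E; F/A] holding=-
step 5 (pickup(E)): towers=[B; C; D; F/A] holding=E
step 6 (stack(E, C)): towers=[B; C/E; D; F/A] holding=-
goal check: towers=[B; C/E; D; F/A] holding=- — reached (length 6, optimal by BFS)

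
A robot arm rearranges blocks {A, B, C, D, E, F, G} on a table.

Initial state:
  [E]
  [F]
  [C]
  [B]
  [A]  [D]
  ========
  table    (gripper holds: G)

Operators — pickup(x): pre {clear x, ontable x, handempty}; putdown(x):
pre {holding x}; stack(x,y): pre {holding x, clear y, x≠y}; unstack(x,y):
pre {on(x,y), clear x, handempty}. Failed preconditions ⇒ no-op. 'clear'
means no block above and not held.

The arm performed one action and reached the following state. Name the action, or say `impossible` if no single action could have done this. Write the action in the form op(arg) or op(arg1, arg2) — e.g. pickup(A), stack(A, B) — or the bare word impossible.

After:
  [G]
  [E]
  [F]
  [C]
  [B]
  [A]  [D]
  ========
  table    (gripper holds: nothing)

target: towers=[A/B/C/F/E/G; D] holding=-
        putdown(G) → towers=[A/B/C/F/E; D; G] holding=-
       stack(G, D) → towers=[A/B/C/F/E; D/G] holding=-
       stack(G, E) → towers=[A/B/C/F/E/G; D] holding=-  ← match

stack(G, E)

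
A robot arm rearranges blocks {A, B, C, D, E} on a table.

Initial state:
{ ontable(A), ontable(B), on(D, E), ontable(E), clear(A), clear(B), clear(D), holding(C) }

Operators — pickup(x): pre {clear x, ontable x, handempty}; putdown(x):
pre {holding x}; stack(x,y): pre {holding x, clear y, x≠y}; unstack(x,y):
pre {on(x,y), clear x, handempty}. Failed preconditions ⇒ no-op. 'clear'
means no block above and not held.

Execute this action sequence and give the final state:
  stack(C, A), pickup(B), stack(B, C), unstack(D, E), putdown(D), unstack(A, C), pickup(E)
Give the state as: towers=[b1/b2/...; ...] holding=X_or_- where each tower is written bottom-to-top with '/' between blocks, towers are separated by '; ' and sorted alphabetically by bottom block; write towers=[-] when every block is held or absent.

step 1 (stack(C, A)): towers=[A/C; B; E/D] holding=-
step 2 (pickup(B)): towers=[A/C; E/D] holding=B
step 3 (stack(B, C)): towers=[A/C/B; E/D] holding=-
step 4 (unstack(D, E)): towers=[A/C/B; E] holding=D
step 5 (putdown(D)): towers=[A/C/B; D; E] holding=-
step 6 (unstack(A, C)) [no-op]: towers=[A/C/B; D; E] holding=-
step 7 (pickup(E)): towers=[A/C/B; D] holding=E

towers=[A/C/B; D] holding=E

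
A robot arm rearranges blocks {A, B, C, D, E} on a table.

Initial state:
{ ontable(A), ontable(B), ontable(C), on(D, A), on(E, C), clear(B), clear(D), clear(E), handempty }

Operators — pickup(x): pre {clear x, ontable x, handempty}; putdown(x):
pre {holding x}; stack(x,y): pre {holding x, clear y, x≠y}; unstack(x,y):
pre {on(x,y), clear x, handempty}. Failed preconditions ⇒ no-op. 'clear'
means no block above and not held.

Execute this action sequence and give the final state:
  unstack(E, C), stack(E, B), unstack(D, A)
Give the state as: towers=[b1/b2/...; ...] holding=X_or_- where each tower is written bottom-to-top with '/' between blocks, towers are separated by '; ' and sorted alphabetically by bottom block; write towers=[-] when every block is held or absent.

step 1 (unstack(E, C)): towers=[A/D; B; C] holding=E
step 2 (stack(E, B)): towers=[A/D; B/E; C] holding=-
step 3 (unstack(D, A)): towers=[A; B/E; C] holding=D

towers=[A; B/E; C] holding=D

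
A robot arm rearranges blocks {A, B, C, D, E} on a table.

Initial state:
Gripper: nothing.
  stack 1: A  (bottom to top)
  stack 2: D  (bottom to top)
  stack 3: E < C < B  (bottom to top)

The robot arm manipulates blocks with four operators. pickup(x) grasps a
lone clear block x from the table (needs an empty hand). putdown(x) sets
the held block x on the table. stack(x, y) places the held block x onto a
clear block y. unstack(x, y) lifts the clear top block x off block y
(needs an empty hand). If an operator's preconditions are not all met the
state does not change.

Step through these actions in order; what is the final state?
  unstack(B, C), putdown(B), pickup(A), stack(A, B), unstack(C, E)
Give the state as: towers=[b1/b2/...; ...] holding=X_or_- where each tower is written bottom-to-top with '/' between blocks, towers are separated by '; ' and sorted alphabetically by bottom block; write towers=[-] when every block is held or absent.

towers=[B/A; D; E] holding=C

step 1 (unstack(B, C)): towers=[A; D; E/C] holding=B
step 2 (putdown(B)): towers=[A; B; D; E/C] holding=-
step 3 (pickup(A)): towers=[B; D; E/C] holding=A
step 4 (stack(A, B)): towers=[B/A; D; E/C] holding=-
step 5 (unstack(C, E)): towers=[B/A; D; E] holding=C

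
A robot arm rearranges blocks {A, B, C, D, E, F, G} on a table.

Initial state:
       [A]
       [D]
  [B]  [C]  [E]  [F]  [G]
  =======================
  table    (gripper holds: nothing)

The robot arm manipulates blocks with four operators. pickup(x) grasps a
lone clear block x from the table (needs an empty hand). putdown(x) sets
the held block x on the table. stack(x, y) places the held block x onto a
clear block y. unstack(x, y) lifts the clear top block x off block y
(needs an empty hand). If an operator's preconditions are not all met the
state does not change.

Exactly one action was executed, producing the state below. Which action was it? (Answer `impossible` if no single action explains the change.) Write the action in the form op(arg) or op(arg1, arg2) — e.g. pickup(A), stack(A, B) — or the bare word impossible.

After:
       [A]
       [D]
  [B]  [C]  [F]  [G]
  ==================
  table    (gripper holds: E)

target: towers=[B; C/D/A; F; G] holding=E
         pickup(B) → towers=[C/D/A; E; F; G] holding=B
         pickup(F) → towers=[B; C/D/A; E; G] holding=F
         pickup(G) → towers=[B; C/D/A; E; F] holding=G
     unstack(A, D) → towers=[B; C/D; E; F; G] holding=A
         pickup(E) → towers=[B; C/D/A; F; G] holding=E  ← match

pickup(E)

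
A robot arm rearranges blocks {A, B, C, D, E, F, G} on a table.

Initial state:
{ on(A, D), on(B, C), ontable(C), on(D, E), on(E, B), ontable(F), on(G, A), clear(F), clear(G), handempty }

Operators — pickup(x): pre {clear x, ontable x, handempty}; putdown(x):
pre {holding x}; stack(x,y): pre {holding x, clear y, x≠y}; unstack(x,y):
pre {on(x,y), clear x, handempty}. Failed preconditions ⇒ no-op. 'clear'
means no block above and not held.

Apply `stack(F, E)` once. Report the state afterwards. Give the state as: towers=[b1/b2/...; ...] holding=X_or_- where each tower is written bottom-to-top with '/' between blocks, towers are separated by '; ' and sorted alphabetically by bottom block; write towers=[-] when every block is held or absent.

before: towers=[C/B/E/D/A/G; F] holding=-
pre[stack(F, E)]: holding(F) ✗, clear(E) ✗, F≠E ✓
holding(F), clear(E) unmet → stack(F, E) is a no-op
after:  towers=[C/B/E/D/A/G; F] holding=-

towers=[C/B/E/D/A/G; F] holding=-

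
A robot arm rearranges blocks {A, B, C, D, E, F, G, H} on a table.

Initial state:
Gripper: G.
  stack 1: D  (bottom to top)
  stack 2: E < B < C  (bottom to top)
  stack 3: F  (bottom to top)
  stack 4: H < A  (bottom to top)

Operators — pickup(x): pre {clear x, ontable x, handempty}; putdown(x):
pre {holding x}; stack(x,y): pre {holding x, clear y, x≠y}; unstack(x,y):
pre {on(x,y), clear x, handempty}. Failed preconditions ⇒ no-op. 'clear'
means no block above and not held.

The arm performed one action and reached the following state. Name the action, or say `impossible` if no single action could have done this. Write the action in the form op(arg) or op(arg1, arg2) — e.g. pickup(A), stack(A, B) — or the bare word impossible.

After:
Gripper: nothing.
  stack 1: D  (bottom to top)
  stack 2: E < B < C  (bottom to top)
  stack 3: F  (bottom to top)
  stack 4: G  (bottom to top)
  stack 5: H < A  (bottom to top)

putdown(G)

target: towers=[D; E/B/C; F; G; H/A] holding=-
        putdown(G) → towers=[D; E/B/C; F; G; H/A] holding=-  ← match
       stack(G, A) → towers=[D; E/B/C; F; H/A/G] holding=-
       stack(G, F) → towers=[D; E/B/C; F/G; H/A] holding=-
       stack(G, D) → towers=[D/G; E/B/C; F; H/A] holding=-
       stack(G, C) → towers=[D; E/B/C/G; F; H/A] holding=-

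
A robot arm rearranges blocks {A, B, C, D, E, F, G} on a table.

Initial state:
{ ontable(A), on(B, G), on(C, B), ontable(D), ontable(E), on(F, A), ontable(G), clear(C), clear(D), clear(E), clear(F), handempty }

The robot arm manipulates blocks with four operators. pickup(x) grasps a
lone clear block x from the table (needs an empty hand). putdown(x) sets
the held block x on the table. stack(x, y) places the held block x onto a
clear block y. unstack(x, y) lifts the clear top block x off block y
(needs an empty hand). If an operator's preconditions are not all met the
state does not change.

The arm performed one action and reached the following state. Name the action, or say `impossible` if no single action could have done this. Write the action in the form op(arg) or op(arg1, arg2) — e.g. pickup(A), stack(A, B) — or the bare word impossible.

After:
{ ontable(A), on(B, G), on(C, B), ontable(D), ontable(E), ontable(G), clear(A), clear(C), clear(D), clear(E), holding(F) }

target: towers=[A; D; E; G/B/C] holding=F
     unstack(F, A) → towers=[A; D; E; G/B/C] holding=F  ← match
         pickup(D) → towers=[A/F; E; G/B/C] holding=D
         pickup(E) → towers=[A/F; D; G/B/C] holding=E
     unstack(C, B) → towers=[A/F; D; E; G/B] holding=C

unstack(F, A)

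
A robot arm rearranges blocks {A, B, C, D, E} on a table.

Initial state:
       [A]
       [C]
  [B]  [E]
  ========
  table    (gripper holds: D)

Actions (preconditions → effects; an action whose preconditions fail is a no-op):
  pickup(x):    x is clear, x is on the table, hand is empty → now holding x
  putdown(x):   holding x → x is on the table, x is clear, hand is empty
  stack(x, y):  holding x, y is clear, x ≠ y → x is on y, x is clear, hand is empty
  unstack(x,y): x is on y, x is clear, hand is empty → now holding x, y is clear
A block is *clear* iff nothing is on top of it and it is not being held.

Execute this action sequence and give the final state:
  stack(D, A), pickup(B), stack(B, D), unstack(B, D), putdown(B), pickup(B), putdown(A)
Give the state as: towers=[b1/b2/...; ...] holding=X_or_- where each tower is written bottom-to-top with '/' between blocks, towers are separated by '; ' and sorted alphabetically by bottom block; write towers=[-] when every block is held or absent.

step 1 (stack(D, A)): towers=[B; E/C/A/D] holding=-
step 2 (pickup(B)): towers=[E/C/A/D] holding=B
step 3 (stack(B, D)): towers=[E/C/A/D/B] holding=-
step 4 (unstack(B, D)): towers=[E/C/A/D] holding=B
step 5 (putdown(B)): towers=[B; E/C/A/D] holding=-
step 6 (pickup(B)): towers=[E/C/A/D] holding=B
step 7 (putdown(A)) [no-op]: towers=[E/C/A/D] holding=B

towers=[E/C/A/D] holding=B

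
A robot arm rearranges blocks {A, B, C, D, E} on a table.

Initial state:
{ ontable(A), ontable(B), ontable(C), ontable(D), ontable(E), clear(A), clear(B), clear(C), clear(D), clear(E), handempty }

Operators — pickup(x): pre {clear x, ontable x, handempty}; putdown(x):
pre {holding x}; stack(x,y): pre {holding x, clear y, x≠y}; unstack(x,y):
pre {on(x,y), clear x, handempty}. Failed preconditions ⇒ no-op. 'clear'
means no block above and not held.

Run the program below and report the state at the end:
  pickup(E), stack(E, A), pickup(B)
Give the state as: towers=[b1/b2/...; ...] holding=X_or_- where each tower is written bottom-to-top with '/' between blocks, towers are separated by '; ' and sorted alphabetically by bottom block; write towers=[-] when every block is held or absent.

towers=[A/E; C; D] holding=B

step 1 (pickup(E)): towers=[A; B; C; D] holding=E
step 2 (stack(E, A)): towers=[A/E; B; C; D] holding=-
step 3 (pickup(B)): towers=[A/E; C; D] holding=B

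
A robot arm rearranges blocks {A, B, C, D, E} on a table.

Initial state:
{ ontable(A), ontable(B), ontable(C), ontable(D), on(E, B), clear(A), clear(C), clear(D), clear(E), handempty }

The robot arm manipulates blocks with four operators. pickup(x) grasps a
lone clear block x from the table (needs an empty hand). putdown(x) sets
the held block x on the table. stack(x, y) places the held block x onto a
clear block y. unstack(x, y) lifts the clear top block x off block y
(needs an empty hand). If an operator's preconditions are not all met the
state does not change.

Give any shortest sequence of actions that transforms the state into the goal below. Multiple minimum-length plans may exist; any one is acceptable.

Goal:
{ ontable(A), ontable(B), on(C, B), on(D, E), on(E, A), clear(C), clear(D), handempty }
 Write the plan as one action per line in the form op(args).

unstack(E, B)
stack(E, A)
pickup(D)
stack(D, E)
pickup(C)
stack(C, B)

step 1 (unstack(E, B)): towers=[A; B; C; D] holding=E
step 2 (stack(E, A)): towers=[A/E; B; C; D] holding=-
step 3 (pickup(D)): towers=[A/E; B; C] holding=D
step 4 (stack(D, E)): towers=[A/E/D; B; C] holding=-
step 5 (pickup(C)): towers=[A/E/D; B] holding=C
step 6 (stack(C, B)): towers=[A/E/D; B/C] holding=-
goal check: towers=[A/E/D; B/C] holding=- — reached (length 6, optimal by BFS)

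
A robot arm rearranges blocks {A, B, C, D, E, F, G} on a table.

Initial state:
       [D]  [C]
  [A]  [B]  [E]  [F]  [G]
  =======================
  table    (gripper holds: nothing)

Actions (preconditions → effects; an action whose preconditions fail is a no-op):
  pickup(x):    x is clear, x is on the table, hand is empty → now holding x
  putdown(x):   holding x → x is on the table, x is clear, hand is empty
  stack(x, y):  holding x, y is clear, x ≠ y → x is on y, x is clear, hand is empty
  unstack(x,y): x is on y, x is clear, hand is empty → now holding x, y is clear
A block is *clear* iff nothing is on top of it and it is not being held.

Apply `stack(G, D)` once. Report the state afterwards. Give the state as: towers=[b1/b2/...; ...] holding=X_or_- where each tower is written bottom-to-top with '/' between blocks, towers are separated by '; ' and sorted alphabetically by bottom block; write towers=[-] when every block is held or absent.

towers=[A; B/D; E/C; F; G] holding=-

before: towers=[A; B/D; E/C; F; G] holding=-
pre[stack(G, D)]: holding(G) ✗, clear(D) ✓, G≠D ✓
holding(G) unmet → stack(G, D) is a no-op
after:  towers=[A; B/D; E/C; F; G] holding=-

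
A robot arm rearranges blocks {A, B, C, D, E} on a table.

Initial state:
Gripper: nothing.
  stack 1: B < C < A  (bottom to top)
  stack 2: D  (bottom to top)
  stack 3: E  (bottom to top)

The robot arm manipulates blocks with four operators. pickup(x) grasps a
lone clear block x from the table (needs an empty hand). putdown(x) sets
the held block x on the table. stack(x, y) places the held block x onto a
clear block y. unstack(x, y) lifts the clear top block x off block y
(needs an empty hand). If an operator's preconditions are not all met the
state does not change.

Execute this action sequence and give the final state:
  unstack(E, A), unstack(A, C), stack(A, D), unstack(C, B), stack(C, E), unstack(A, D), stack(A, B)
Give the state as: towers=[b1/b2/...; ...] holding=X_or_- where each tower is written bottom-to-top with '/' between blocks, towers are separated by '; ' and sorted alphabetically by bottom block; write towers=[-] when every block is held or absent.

step 1 (unstack(E, A)) [no-op]: towers=[B/C/A; D; E] holding=-
step 2 (unstack(A, C)): towers=[B/C; D; E] holding=A
step 3 (stack(A, D)): towers=[B/C; D/A; E] holding=-
step 4 (unstack(C, B)): towers=[B; D/A; E] holding=C
step 5 (stack(C, E)): towers=[B; D/A; E/C] holding=-
step 6 (unstack(A, D)): towers=[B; D; E/C] holding=A
step 7 (stack(A, B)): towers=[B/A; D; E/C] holding=-

towers=[B/A; D; E/C] holding=-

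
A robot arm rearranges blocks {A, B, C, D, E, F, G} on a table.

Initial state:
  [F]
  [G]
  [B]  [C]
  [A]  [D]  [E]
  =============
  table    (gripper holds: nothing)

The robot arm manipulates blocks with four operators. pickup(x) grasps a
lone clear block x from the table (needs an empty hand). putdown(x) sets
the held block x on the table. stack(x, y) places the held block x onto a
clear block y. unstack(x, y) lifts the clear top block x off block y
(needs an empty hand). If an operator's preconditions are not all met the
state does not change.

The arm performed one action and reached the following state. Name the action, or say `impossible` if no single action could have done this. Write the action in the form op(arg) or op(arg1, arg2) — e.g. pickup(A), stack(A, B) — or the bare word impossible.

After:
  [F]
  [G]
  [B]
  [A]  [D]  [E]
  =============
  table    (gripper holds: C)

unstack(C, D)

target: towers=[A/B/G/F; D; E] holding=C
     unstack(F, G) → towers=[A/B/G; D/C; E] holding=F
         pickup(E) → towers=[A/B/G/F; D/C] holding=E
     unstack(C, D) → towers=[A/B/G/F; D; E] holding=C  ← match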